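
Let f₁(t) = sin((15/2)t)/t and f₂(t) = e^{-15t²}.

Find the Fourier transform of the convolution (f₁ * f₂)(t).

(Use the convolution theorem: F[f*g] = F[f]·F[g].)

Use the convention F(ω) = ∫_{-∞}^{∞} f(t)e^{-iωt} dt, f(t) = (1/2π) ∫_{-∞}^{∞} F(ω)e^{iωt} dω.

F[f₁*f₂](ω) = \begin{cases} \frac{\sqrt{15} \pi^{\frac{3}{2}} e^{- \frac{\omega^{2}}{60}}}{15} & \text{for}\: \omega > - \frac{15}{2} \wedge \omega < \frac{15}{2} \\0 & \text{otherwise} \end{cases}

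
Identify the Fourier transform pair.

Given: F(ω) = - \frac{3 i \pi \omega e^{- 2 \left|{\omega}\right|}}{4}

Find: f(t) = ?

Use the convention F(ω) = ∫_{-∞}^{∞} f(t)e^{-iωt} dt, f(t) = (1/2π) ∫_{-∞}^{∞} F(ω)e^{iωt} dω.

f(t) = \frac{3 t}{\left(t^{2} + 4\right)^{2}}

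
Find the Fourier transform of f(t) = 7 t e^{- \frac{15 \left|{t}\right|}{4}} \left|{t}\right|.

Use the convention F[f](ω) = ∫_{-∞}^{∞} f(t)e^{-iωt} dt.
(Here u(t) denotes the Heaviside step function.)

F(ω) = \frac{7168 i \omega \left(16 \omega^{2} - 675\right)}{\left(16 \omega^{2} + 225\right)^{3}}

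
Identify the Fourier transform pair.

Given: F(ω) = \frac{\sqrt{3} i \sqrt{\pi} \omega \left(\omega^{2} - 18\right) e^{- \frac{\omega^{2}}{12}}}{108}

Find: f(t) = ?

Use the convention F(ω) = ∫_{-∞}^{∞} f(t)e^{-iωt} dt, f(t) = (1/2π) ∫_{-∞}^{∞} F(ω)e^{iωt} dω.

f(t) = 6 t^{3} e^{- 3 t^{2}}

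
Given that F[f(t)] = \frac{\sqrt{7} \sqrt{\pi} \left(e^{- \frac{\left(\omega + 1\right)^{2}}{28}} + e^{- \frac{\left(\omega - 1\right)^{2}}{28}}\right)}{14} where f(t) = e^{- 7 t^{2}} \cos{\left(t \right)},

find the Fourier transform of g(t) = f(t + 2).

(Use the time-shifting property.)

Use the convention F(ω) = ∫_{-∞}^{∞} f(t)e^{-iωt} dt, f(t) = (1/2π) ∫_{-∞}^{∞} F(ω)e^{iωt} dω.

F[g](ω) = \frac{\sqrt{7} \sqrt{\pi} \left(e^{\frac{\omega}{7}} + 1\right) e^{- \frac{\omega^{2}}{28} - \frac{\omega}{14} + 2 i \omega - \frac{1}{28}}}{14}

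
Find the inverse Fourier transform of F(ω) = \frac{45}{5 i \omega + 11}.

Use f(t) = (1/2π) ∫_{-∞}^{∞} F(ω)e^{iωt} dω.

f(t) = 9 e^{- \frac{11 t}{5}} u\left(t\right)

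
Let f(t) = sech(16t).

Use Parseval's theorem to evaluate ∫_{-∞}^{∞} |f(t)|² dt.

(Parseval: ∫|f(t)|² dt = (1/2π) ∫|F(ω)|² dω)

∫|f(t)|² dt = \frac{1}{8}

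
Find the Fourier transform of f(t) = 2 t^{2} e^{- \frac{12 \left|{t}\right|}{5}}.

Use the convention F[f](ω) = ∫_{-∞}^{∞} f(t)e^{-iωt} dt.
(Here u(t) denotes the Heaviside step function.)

F(ω) = \frac{36000 \left(48 - 25 \omega^{2}\right)}{\left(25 \omega^{2} + 144\right)^{3}}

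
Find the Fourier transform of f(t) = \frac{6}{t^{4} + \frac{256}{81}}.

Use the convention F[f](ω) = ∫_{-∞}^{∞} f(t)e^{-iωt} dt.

F(ω) = \frac{81 \pi e^{- \frac{2 \sqrt{2} \left|{\omega}\right|}{3}} \sin{\left(\frac{2 \sqrt{2} \left|{\omega}\right|}{3} + \frac{\pi}{4} \right)}}{32}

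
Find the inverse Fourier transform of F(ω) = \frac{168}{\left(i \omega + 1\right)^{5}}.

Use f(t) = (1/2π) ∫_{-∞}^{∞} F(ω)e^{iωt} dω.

f(t) = 7 t^{4} e^{- t} u\left(t\right)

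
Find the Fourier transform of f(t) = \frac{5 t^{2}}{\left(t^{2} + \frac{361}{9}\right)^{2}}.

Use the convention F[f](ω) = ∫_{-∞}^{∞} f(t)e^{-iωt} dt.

F(ω) = \frac{5 \pi \left(3 - 19 \left|{\omega}\right|\right) e^{- \frac{19 \left|{\omega}\right|}{3}}}{38}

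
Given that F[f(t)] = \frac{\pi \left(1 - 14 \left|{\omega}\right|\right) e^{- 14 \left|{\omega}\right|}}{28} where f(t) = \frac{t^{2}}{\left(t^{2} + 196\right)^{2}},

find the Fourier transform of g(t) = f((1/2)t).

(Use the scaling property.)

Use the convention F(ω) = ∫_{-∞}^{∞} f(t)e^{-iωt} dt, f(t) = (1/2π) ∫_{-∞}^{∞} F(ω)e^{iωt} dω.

F[g](ω) = \frac{\pi \left(1 - 28 \left|{\omega}\right|\right) e^{- 28 \left|{\omega}\right|}}{14}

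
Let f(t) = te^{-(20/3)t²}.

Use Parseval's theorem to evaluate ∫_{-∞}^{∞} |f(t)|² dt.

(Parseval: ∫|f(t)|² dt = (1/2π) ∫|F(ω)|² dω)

∫|f(t)|² dt = \frac{3 \sqrt{30} \sqrt{\pi}}{1600}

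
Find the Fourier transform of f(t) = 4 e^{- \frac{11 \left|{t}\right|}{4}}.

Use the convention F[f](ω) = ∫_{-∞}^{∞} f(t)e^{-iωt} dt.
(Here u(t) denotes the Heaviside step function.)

F(ω) = \frac{352}{16 \omega^{2} + 121}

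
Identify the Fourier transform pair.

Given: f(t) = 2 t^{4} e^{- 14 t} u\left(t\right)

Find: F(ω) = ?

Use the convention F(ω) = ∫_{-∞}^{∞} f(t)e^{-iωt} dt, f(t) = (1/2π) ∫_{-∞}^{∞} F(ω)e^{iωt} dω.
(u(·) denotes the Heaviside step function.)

F(ω) = \frac{48}{\left(i \omega + 14\right)^{5}}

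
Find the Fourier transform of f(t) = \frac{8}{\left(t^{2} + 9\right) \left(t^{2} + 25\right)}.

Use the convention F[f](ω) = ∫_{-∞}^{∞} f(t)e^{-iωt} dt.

F(ω) = \frac{\pi \left(5 e^{2 \left|{\omega}\right|} - 3\right) e^{- 5 \left|{\omega}\right|}}{30}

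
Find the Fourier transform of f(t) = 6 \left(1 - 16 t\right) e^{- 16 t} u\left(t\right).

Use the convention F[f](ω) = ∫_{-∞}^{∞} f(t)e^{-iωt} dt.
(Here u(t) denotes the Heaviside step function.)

F(ω) = \frac{6 i \omega}{- \omega^{2} + 32 i \omega + 256}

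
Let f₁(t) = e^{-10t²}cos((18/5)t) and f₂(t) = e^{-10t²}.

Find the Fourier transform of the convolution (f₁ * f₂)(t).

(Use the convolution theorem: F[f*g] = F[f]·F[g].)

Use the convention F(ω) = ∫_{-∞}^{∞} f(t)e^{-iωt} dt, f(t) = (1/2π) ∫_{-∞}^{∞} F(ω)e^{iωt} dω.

F[f₁*f₂](ω) = \frac{\pi \left(e^{\frac{9 \omega}{25}} + 1\right) e^{- \frac{\omega^{2}}{20} - \frac{9 \omega}{50} - \frac{81}{250}}}{20}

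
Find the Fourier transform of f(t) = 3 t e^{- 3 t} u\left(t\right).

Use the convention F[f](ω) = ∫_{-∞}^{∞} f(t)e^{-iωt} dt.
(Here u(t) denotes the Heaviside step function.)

F(ω) = \frac{3}{\left(i \omega + 3\right)^{2}}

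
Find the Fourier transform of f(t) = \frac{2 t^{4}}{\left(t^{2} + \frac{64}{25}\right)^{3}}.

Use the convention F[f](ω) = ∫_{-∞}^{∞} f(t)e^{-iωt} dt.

F(ω) = \frac{\pi \left(64 \omega^{2} - 200 \left|{\omega}\right| + 75\right) e^{- \frac{8 \left|{\omega}\right|}{5}}}{160}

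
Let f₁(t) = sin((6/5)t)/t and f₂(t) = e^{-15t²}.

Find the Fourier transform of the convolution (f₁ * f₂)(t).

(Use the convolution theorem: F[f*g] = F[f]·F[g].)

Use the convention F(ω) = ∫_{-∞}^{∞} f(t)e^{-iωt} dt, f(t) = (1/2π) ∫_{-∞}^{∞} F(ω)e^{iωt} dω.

F[f₁*f₂](ω) = \begin{cases} \frac{\sqrt{15} \pi^{\frac{3}{2}} e^{- \frac{\omega^{2}}{60}}}{15} & \text{for}\: \omega > - \frac{6}{5} \wedge \omega < \frac{6}{5} \\0 & \text{otherwise} \end{cases}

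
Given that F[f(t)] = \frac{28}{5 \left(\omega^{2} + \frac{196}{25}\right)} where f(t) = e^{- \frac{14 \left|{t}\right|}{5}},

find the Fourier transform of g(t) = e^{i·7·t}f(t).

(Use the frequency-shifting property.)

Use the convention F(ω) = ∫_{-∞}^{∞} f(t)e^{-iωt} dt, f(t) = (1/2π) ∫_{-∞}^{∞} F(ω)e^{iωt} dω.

F[g](ω) = \frac{140}{25 \left(\omega - 7\right)^{2} + 196}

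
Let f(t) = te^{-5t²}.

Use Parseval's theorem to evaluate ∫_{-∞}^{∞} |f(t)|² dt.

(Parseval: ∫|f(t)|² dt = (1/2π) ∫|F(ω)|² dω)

∫|f(t)|² dt = \frac{\sqrt{10} \sqrt{\pi}}{200}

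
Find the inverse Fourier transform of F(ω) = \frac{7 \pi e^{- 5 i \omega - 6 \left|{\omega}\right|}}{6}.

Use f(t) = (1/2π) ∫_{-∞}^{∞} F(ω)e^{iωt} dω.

f(t) = \frac{7}{\left(t - 5\right)^{2} + 36}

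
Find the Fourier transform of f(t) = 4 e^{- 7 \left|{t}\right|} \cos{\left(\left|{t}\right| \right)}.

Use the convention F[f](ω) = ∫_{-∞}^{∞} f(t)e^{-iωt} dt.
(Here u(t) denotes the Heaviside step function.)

F(ω) = \frac{56 \left(\omega^{2} + 50\right)}{\omega^{4} + 96 \omega^{2} + 2500}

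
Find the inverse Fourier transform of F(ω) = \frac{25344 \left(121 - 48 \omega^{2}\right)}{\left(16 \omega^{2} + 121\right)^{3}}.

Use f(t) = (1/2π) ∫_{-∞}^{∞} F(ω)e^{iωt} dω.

f(t) = 9 t^{2} e^{- \frac{11 \left|{t}\right|}{4}}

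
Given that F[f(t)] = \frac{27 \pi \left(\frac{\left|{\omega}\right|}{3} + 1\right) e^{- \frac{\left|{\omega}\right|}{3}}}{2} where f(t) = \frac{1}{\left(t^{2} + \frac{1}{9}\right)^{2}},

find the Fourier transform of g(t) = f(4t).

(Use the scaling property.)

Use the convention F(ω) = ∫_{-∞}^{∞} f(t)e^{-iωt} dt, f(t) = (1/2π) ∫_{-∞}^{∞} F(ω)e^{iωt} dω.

F[g](ω) = \frac{9 \pi \left(\left|{\omega}\right| + 12\right) e^{- \frac{\left|{\omega}\right|}{12}}}{32}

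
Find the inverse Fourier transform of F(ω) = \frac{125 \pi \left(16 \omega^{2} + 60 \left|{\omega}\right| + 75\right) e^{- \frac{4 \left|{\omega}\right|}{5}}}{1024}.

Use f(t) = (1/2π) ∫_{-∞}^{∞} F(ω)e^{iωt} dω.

f(t) = \frac{8}{\left(t^{2} + \frac{16}{25}\right)^{3}}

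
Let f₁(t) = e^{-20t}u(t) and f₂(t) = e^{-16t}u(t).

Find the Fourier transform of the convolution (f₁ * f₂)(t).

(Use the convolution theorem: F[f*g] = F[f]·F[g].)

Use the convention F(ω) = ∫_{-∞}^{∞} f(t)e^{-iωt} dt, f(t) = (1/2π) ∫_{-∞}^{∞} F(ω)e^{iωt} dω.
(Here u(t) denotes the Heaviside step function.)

F[f₁*f₂](ω) = \frac{1}{\left(i \omega + 16\right) \left(i \omega + 20\right)}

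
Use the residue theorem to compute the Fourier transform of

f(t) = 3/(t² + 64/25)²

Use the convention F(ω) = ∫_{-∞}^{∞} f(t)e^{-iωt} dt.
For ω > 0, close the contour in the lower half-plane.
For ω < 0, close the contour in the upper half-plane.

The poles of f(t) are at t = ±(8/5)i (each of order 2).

Let g(z) = f(z)e^{-iωz}; for large |z| the factor e^{-iωz} decays in the lower half-plane when ω > 0 and in the upper half-plane when ω < 0.

Case ω > 0 (lower half-plane, clockwise contour ⇒ F(ω) = -2πi·ΣRes):
  Res_{z = - \frac{8 i}{5}} g(z) = \frac{75 i \left(8 \omega + 5\right) e^{- \frac{8 \omega}{5}}}{2048} (pole of order 2)
  F(ω) = -2πi·ΣRes = \frac{75 \pi \left(8 \omega + 5\right) e^{- \frac{8 \omega}{5}}}{1024}

Case ω < 0 (upper half-plane, counterclockwise contour ⇒ F(ω) = +2πi·ΣRes):
  Res_{z = \frac{8 i}{5}} g(z) = \frac{75 i \left(8 \omega - 5\right) e^{\frac{8 \omega}{5}}}{2048} (pole of order 2)
  F(ω) = 2πi·ΣRes = \frac{75 \pi \left(5 - 8 \omega\right) e^{\frac{8 \omega}{5}}}{1024}

Both cases combine into a single formula in |ω|:

F(ω) = \frac{75 \pi \left(8 \left|{\omega}\right| + 5\right) e^{- \frac{8 \left|{\omega}\right|}{5}}}{1024}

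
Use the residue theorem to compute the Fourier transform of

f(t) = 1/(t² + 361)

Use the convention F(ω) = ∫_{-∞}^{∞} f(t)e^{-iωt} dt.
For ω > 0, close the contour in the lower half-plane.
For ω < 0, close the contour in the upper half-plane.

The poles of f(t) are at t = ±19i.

Let g(z) = f(z)e^{-iωz}; for large |z| the factor e^{-iωz} decays in the lower half-plane when ω > 0 and in the upper half-plane when ω < 0.

Case ω > 0 (lower half-plane, clockwise contour ⇒ F(ω) = -2πi·ΣRes):
  Res_{z = - 19 i} g(z) = \frac{i e^{- 19 \omega}}{38}
  F(ω) = -2πi·ΣRes = \frac{\pi e^{- 19 \omega}}{19}

Case ω < 0 (upper half-plane, counterclockwise contour ⇒ F(ω) = +2πi·ΣRes):
  Res_{z = 19 i} g(z) = - \frac{i e^{19 \omega}}{38}
  F(ω) = 2πi·ΣRes = \frac{\pi e^{19 \omega}}{19}

Both cases combine into a single formula in |ω|:

F(ω) = \frac{\pi e^{- 19 \left|{\omega}\right|}}{19}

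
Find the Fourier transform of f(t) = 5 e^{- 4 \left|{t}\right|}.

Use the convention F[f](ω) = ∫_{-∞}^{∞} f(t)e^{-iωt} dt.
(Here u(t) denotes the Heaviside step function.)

F(ω) = \frac{40}{\omega^{2} + 16}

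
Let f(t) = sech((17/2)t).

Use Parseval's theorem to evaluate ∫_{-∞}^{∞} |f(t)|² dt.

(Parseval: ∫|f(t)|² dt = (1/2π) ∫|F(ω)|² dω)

∫|f(t)|² dt = \frac{4}{17}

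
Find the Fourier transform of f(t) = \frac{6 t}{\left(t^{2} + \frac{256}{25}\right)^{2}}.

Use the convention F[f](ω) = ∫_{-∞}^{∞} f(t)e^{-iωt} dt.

F(ω) = - \frac{15 i \pi \omega e^{- \frac{16 \left|{\omega}\right|}{5}}}{16}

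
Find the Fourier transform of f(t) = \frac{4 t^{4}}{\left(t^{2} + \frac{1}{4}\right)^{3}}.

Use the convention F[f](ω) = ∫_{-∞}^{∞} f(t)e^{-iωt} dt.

F(ω) = \frac{\pi \left(\omega^{2} - 10 \left|{\omega}\right| + 12\right) e^{- \frac{\left|{\omega}\right|}{2}}}{4}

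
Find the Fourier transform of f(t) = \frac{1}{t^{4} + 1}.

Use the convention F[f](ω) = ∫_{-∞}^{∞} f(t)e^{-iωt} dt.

F(ω) = \pi e^{- \frac{\sqrt{2} \left|{\omega}\right|}{2}} \sin{\left(\frac{\sqrt{2} \left|{\omega}\right|}{2} + \frac{\pi}{4} \right)}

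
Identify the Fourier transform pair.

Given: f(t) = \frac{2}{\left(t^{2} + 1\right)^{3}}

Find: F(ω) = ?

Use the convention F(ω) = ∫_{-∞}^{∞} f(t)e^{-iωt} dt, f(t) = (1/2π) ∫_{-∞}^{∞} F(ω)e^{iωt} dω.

F(ω) = \frac{\pi \left(\omega^{2} + 3 \left|{\omega}\right| + 3\right) e^{- \left|{\omega}\right|}}{4}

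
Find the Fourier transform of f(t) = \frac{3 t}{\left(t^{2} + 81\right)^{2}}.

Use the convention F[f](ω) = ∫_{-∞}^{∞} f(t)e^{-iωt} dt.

F(ω) = - \frac{i \pi \omega e^{- 9 \left|{\omega}\right|}}{6}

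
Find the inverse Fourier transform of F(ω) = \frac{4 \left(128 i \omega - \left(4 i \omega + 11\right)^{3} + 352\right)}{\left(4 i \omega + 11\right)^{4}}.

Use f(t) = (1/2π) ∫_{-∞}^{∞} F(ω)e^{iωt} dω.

f(t) = \left(t^{2} - 1\right) e^{- \frac{11 t}{4}} u\left(t\right)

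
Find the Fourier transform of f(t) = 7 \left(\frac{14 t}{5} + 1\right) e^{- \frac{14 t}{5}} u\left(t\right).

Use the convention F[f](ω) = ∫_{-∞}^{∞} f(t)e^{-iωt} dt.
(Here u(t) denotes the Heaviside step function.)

F(ω) = \frac{35 \left(- 5 i \omega - 28\right)}{25 \omega^{2} - 140 i \omega - 196}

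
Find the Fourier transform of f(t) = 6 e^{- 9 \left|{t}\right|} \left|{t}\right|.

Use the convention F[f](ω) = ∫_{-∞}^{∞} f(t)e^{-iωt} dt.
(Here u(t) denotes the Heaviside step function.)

F(ω) = \frac{12 \left(81 - \omega^{2}\right)}{\left(\omega^{2} + 81\right)^{2}}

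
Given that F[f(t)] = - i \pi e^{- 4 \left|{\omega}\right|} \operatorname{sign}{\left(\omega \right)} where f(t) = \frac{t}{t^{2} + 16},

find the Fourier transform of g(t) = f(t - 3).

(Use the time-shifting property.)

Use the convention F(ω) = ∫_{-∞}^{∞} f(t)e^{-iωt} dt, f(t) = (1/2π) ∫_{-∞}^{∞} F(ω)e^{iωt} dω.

F[g](ω) = - i \pi e^{- 3 i \omega} e^{- 4 \left|{\omega}\right|} \operatorname{sign}{\left(\omega \right)}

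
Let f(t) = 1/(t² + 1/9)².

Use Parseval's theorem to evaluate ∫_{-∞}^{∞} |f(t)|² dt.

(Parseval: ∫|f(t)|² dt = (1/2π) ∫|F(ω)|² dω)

∫|f(t)|² dt = \frac{10935 \pi}{16}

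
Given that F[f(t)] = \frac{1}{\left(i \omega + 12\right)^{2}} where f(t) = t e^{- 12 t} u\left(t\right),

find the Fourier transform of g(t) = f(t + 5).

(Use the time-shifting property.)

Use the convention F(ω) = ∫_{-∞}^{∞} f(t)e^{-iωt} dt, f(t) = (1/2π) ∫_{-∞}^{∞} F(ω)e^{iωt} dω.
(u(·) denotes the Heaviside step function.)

F[g](ω) = \frac{e^{5 i \omega}}{\left(i \omega + 12\right)^{2}}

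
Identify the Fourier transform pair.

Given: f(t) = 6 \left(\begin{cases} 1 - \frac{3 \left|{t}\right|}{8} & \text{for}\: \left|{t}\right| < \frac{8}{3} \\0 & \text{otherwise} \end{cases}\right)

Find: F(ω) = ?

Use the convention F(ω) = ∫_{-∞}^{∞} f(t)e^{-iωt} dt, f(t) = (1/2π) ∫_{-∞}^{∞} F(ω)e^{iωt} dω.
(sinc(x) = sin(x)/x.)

F(ω) = 16 \operatorname{sinc}^{2}{\left(\frac{4 \omega}{3} \right)}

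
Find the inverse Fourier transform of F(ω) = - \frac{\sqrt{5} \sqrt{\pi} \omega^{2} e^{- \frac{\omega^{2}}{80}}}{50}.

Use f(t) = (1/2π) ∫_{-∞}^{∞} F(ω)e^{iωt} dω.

f(t) = 4 \left(80 t^{2} - 2\right) e^{- 20 t^{2}}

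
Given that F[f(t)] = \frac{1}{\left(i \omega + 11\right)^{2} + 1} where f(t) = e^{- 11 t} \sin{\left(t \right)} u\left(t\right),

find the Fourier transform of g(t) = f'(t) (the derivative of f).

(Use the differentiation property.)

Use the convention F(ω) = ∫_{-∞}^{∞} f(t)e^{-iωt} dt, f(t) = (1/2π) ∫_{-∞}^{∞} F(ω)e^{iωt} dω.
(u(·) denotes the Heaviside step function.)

F[g](ω) = \frac{i \omega}{\left(i \omega + 11\right)^{2} + 1}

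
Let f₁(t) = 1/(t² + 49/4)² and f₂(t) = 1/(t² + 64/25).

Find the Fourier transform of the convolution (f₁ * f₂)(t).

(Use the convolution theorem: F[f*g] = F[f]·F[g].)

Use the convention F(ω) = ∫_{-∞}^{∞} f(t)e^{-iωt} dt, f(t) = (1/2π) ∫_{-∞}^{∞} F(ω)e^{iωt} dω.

F[f₁*f₂](ω) = \frac{5 \pi^{2} \left(7 \left|{\omega}\right| + 2\right) e^{- \frac{51 \left|{\omega}\right|}{10}}}{1372}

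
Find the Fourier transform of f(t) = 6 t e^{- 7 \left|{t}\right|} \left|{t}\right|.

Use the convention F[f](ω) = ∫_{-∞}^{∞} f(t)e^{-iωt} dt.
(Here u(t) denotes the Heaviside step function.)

F(ω) = \frac{24 i \omega \left(\omega^{2} - 147\right)}{\left(\omega^{2} + 49\right)^{3}}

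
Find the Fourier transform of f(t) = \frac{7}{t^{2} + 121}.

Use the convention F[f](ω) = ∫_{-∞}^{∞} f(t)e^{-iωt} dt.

F(ω) = \frac{7 \pi e^{- 11 \left|{\omega}\right|}}{11}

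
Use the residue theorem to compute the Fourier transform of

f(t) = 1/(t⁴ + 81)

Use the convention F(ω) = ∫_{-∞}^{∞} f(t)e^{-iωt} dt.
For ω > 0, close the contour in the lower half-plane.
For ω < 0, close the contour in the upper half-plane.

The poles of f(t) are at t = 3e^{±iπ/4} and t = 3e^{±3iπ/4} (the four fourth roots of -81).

Let g(z) = f(z)e^{-iωz}; for large |z| the factor e^{-iωz} decays in the lower half-plane when ω > 0 and in the upper half-plane when ω < 0.

Case ω > 0 (lower half-plane, clockwise contour ⇒ F(ω) = -2πi·ΣRes):
  Res_{z = - \frac{3 \sqrt{2}}{2} - \frac{3 \sqrt{2} i}{2}} g(z) = \frac{\sqrt{2} i \left(1 - i\right) e^{\frac{3 \sqrt{2} \omega \left(-1 + i\right)}{2}}}{216}
  Res_{z = \frac{3 \sqrt{2}}{2} - \frac{3 \sqrt{2} i}{2}} g(z) = \frac{\sqrt{2} i \left(1 + i\right) e^{- \frac{3 \sqrt{2} \omega \left(1 + i\right)}{2}}}{216}
  F(ω) = -2πi·ΣRes = \frac{\sqrt{2} \pi \left(1 - i\right) \left(e^{3 \sqrt{2} i \omega} + i\right) e^{- \frac{3 \sqrt{2} \omega \left(1 + i\right)}{2}}}{108} = \frac{\pi e^{- \frac{3 \sqrt{2} \omega}{2}} \sin{\left(\frac{3 \sqrt{2} \omega}{2} + \frac{\pi}{4} \right)}}{27}

Case ω < 0 (upper half-plane, counterclockwise contour ⇒ F(ω) = +2πi·ΣRes):
  Res_{z = \frac{3 \sqrt{2}}{2} + \frac{3 \sqrt{2} i}{2}} g(z) = \frac{\sqrt{2} i \left(-1 + i\right) e^{\frac{3 \sqrt{2} \omega \left(1 - i\right)}{2}}}{216}
  Res_{z = - \frac{3 \sqrt{2}}{2} + \frac{3 \sqrt{2} i}{2}} g(z) = \frac{\sqrt{2} \left(1 - i\right) e^{\frac{3 \sqrt{2} \omega \left(1 + i\right)}{2}}}{216}
  F(ω) = 2πi·ΣRes = - \frac{\sqrt{2} i \pi \left(i \left(1 - i\right) e^{\frac{3 \sqrt{2} \omega \left(1 - i\right)}{2}} - \left(1 - i\right) e^{\frac{3 \sqrt{2} \omega \left(1 + i\right)}{2}}\right)}{108} = \frac{\pi e^{\frac{3 \sqrt{2} \omega}{2}} \cos{\left(\frac{3 \sqrt{2} \omega}{2} + \frac{\pi}{4} \right)}}{27}

Both cases combine into a single formula in |ω|:

F(ω) = \frac{\pi e^{- \frac{3 \sqrt{2} \left|{\omega}\right|}{2}} \sin{\left(\frac{3 \sqrt{2} \left|{\omega}\right|}{2} + \frac{\pi}{4} \right)}}{27}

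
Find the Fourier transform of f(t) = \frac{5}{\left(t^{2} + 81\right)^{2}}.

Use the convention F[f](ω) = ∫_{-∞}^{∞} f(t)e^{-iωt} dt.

F(ω) = \frac{5 \pi \left(9 \left|{\omega}\right| + 1\right) e^{- 9 \left|{\omega}\right|}}{1458}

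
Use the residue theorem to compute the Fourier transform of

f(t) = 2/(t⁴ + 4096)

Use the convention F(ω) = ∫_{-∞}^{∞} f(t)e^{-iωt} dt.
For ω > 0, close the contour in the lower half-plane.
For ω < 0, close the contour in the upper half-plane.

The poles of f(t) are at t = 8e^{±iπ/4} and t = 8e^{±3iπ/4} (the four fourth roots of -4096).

Let g(z) = f(z)e^{-iωz}; for large |z| the factor e^{-iωz} decays in the lower half-plane when ω > 0 and in the upper half-plane when ω < 0.

Case ω > 0 (lower half-plane, clockwise contour ⇒ F(ω) = -2πi·ΣRes):
  Res_{z = - 4 \sqrt{2} - 4 \sqrt{2} i} g(z) = \frac{\sqrt{2} i \left(1 - i\right) e^{4 \sqrt{2} \omega \left(-1 + i\right)}}{2048}
  Res_{z = 4 \sqrt{2} - 4 \sqrt{2} i} g(z) = \frac{\sqrt{2} i \left(1 + i\right) e^{- 4 \sqrt{2} \omega \left(1 + i\right)}}{2048}
  F(ω) = -2πi·ΣRes = \frac{\sqrt{2} \pi \left(1 - i\right) \left(e^{8 \sqrt{2} i \omega} + i\right) e^{- 4 \sqrt{2} \omega \left(1 + i\right)}}{1024} = \frac{\sqrt{2} \pi \left(\sin{\left(4 \sqrt{2} \omega \right)} + \cos{\left(4 \sqrt{2} \omega \right)}\right) e^{- 4 \sqrt{2} \omega}}{512}

Case ω < 0 (upper half-plane, counterclockwise contour ⇒ F(ω) = +2πi·ΣRes):
  Res_{z = 4 \sqrt{2} + 4 \sqrt{2} i} g(z) = \frac{\sqrt{2} i \left(-1 + i\right) e^{4 \sqrt{2} \omega \left(1 - i\right)}}{2048}
  Res_{z = - 4 \sqrt{2} + 4 \sqrt{2} i} g(z) = \frac{\sqrt{2} \left(1 - i\right) e^{4 \sqrt{2} \omega \left(1 + i\right)}}{2048}
  F(ω) = 2πi·ΣRes = - \frac{\sqrt{2} i \pi \left(i \left(1 - i\right) e^{4 \sqrt{2} \omega \left(1 - i\right)} - \left(1 - i\right) e^{4 \sqrt{2} \omega \left(1 + i\right)}\right)}{1024} = \frac{\sqrt{2} \pi \left(- \sin{\left(4 \sqrt{2} \omega \right)} + \cos{\left(4 \sqrt{2} \omega \right)}\right) e^{4 \sqrt{2} \omega}}{512}

Both cases combine into a single formula in |ω|:

F(ω) = \frac{\sqrt{2} \pi \left(\sin{\left(4 \sqrt{2} \left|{\omega}\right| \right)} + \cos{\left(4 \sqrt{2} \left|{\omega}\right| \right)}\right) e^{- 4 \sqrt{2} \left|{\omega}\right|}}{512}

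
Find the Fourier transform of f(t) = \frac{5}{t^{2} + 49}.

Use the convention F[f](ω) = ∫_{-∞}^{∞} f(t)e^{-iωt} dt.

F(ω) = \frac{5 \pi e^{- 7 \left|{\omega}\right|}}{7}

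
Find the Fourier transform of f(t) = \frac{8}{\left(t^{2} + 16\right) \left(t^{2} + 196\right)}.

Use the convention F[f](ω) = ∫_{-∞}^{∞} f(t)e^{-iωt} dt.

F(ω) = \frac{\pi \left(7 e^{10 \left|{\omega}\right|} - 2\right) e^{- 14 \left|{\omega}\right|}}{630}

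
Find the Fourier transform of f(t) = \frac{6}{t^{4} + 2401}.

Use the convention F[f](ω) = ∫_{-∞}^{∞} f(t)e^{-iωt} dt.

F(ω) = \frac{6 \pi e^{- \frac{7 \sqrt{2} \left|{\omega}\right|}{2}} \sin{\left(\frac{7 \sqrt{2} \left|{\omega}\right|}{2} + \frac{\pi}{4} \right)}}{343}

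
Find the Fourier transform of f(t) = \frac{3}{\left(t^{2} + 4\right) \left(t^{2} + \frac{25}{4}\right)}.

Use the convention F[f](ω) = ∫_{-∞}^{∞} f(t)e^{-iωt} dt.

F(ω) = \frac{2 \pi e^{- 2 \left|{\omega}\right|}}{3} - \frac{8 \pi e^{- \frac{5 \left|{\omega}\right|}{2}}}{15}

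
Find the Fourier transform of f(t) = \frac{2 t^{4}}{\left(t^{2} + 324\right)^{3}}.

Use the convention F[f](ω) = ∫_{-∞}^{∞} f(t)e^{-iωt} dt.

F(ω) = \frac{\pi \left(108 \omega^{2} - 30 \left|{\omega}\right| + 1\right) e^{- 18 \left|{\omega}\right|}}{24}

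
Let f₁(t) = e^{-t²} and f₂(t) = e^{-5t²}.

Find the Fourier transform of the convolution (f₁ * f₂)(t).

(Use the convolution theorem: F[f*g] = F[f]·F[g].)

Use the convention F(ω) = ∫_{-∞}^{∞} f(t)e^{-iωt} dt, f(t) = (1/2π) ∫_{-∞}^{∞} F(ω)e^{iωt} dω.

F[f₁*f₂](ω) = \frac{\sqrt{5} \pi e^{- \frac{3 \omega^{2}}{10}}}{5}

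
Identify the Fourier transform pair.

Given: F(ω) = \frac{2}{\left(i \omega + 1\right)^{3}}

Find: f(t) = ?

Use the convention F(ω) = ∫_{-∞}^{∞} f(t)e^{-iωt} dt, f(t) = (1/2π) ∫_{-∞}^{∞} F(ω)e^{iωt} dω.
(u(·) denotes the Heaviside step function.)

f(t) = t^{2} e^{- t} u\left(t\right)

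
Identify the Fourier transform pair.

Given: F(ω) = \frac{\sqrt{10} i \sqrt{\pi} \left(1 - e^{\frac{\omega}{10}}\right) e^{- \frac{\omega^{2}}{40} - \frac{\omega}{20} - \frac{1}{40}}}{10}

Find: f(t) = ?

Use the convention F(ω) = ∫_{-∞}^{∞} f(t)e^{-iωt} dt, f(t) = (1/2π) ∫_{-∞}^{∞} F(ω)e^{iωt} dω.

f(t) = 2 e^{- 10 t^{2}} \sin{\left(t \right)}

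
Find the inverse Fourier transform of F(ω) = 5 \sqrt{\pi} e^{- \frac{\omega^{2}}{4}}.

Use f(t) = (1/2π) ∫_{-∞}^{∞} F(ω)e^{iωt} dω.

f(t) = 5 e^{- t^{2}}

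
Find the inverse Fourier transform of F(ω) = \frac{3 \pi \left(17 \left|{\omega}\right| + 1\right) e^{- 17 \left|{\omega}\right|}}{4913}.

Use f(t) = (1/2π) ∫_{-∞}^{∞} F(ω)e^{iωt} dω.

f(t) = \frac{6}{\left(t^{2} + 289\right)^{2}}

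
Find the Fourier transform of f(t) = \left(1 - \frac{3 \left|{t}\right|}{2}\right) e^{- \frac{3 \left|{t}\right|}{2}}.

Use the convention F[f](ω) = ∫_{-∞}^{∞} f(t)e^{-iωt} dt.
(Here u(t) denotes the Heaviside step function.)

F(ω) = \frac{96 \omega^{2}}{\left(4 \omega^{2} + 9\right)^{2}}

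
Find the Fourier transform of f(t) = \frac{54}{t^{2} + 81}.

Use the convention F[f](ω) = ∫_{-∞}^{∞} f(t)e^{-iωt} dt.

F(ω) = 6 \pi e^{- 9 \left|{\omega}\right|}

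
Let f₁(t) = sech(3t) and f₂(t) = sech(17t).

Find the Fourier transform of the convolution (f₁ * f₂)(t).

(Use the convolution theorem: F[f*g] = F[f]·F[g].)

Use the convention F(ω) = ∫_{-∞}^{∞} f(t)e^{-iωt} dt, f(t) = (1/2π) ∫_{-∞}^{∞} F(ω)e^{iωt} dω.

F[f₁*f₂](ω) = \frac{\pi^{2}}{51 \cosh{\left(\frac{\pi \omega}{34} \right)} \cosh{\left(\frac{\pi \omega}{6} \right)}}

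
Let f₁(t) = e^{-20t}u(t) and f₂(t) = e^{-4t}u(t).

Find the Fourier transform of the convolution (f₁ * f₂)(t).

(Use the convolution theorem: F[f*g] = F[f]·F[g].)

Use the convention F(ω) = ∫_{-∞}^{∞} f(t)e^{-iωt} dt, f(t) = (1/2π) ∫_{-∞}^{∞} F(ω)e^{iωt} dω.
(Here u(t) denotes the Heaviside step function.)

F[f₁*f₂](ω) = \frac{1}{\left(i \omega + 4\right) \left(i \omega + 20\right)}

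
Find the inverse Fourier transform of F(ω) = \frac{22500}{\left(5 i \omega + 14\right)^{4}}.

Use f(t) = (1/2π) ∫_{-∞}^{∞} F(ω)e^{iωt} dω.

f(t) = 6 t^{3} e^{- \frac{14 t}{5}} u\left(t\right)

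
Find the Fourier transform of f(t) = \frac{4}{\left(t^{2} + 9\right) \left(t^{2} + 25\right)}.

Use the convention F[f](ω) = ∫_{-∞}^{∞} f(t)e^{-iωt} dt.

F(ω) = \frac{\pi \left(5 e^{2 \left|{\omega}\right|} - 3\right) e^{- 5 \left|{\omega}\right|}}{60}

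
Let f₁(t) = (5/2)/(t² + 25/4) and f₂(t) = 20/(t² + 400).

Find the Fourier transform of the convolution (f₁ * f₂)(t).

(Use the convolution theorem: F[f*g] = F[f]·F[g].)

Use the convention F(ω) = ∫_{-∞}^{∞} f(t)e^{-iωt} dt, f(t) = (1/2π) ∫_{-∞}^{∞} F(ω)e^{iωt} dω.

F[f₁*f₂](ω) = \pi^{2} e^{- \frac{45 \left|{\omega}\right|}{2}}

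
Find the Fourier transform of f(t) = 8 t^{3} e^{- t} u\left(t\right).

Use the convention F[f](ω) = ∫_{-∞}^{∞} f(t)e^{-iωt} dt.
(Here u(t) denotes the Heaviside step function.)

F(ω) = \frac{48}{\left(i \omega + 1\right)^{4}}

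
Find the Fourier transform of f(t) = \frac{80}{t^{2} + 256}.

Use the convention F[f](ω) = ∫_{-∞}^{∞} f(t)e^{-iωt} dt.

F(ω) = 5 \pi e^{- 16 \left|{\omega}\right|}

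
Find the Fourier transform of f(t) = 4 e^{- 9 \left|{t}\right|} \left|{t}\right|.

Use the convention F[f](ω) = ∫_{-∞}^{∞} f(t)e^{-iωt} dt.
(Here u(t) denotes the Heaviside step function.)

F(ω) = \frac{8 \left(81 - \omega^{2}\right)}{\left(\omega^{2} + 81\right)^{2}}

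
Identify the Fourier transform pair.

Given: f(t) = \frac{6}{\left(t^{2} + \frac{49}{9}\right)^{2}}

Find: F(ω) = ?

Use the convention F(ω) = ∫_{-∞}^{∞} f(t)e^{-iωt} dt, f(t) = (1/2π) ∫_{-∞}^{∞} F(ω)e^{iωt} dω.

F(ω) = \frac{27 \pi \left(7 \left|{\omega}\right| + 3\right) e^{- \frac{7 \left|{\omega}\right|}{3}}}{343}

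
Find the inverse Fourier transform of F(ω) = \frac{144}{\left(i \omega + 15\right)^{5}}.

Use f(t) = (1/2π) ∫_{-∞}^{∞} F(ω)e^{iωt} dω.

f(t) = 6 t^{4} e^{- 15 t} u\left(t\right)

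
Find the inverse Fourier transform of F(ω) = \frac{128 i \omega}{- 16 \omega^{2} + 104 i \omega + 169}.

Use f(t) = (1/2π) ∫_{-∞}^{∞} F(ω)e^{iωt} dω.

f(t) = 8 \left(1 - \frac{13 t}{4}\right) e^{- \frac{13 t}{4}} u\left(t\right)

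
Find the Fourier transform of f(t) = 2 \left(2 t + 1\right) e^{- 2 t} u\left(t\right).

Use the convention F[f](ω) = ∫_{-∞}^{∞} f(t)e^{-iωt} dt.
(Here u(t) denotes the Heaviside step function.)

F(ω) = \frac{2 \left(- i \omega - 4\right)}{\omega^{2} - 4 i \omega - 4}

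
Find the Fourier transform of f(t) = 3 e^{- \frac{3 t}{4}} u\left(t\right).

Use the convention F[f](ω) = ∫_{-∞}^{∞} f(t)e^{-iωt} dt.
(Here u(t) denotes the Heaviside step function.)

F(ω) = \frac{12}{4 i \omega + 3}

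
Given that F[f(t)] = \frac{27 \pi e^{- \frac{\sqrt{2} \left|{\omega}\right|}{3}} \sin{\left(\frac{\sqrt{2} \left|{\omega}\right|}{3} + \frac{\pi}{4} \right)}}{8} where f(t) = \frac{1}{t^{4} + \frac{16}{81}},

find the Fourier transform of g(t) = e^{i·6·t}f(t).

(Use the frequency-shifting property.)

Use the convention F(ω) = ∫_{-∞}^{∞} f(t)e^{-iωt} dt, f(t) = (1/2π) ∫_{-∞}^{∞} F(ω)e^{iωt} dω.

F[g](ω) = \frac{27 \pi e^{- \frac{\sqrt{2} \left|{\omega - 6}\right|}{3}} \sin{\left(\frac{\sqrt{2} \left|{\omega - 6}\right|}{3} + \frac{\pi}{4} \right)}}{8}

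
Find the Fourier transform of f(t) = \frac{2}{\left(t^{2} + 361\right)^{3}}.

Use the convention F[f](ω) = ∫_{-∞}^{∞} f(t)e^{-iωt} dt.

F(ω) = \frac{\pi \left(361 \omega^{2} + 57 \left|{\omega}\right| + 3\right) e^{- 19 \left|{\omega}\right|}}{9904396}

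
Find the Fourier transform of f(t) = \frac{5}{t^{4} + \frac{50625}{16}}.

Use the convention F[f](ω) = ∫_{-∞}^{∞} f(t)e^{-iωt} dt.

F(ω) = \frac{8 \pi e^{- \frac{15 \sqrt{2} \left|{\omega}\right|}{4}} \sin{\left(\frac{15 \sqrt{2} \left|{\omega}\right|}{4} + \frac{\pi}{4} \right)}}{675}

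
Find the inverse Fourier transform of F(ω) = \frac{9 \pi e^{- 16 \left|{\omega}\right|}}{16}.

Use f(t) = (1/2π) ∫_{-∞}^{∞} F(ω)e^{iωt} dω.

f(t) = \frac{9}{t^{2} + 256}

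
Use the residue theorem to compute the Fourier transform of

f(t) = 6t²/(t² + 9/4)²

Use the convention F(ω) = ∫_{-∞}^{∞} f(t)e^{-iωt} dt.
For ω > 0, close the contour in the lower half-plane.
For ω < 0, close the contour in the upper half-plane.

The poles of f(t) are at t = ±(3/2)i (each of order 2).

Let g(z) = f(z)e^{-iωz}; for large |z| the factor e^{-iωz} decays in the lower half-plane when ω > 0 and in the upper half-plane when ω < 0.

Case ω > 0 (lower half-plane, clockwise contour ⇒ F(ω) = -2πi·ΣRes):
  Res_{z = - \frac{3 i}{2}} g(z) = \frac{i \left(2 - 3 \omega\right) e^{- \frac{3 \omega}{2}}}{2} (pole of order 2)
  F(ω) = -2πi·ΣRes = \pi \left(2 - 3 \omega\right) e^{- \frac{3 \omega}{2}}

Case ω < 0 (upper half-plane, counterclockwise contour ⇒ F(ω) = +2πi·ΣRes):
  Res_{z = \frac{3 i}{2}} g(z) = \frac{i \left(- 3 \omega - 2\right) e^{\frac{3 \omega}{2}}}{2} (pole of order 2)
  F(ω) = 2πi·ΣRes = \pi \left(3 \omega + 2\right) e^{\frac{3 \omega}{2}}

Both cases combine into a single formula in |ω|:

F(ω) = \pi \left(2 - 3 \left|{\omega}\right|\right) e^{- \frac{3 \left|{\omega}\right|}{2}}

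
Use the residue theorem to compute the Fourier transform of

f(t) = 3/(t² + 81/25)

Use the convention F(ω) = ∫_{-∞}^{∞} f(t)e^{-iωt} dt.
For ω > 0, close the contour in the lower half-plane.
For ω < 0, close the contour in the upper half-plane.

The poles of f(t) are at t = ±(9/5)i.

Let g(z) = f(z)e^{-iωz}; for large |z| the factor e^{-iωz} decays in the lower half-plane when ω > 0 and in the upper half-plane when ω < 0.

Case ω > 0 (lower half-plane, clockwise contour ⇒ F(ω) = -2πi·ΣRes):
  Res_{z = - \frac{9 i}{5}} g(z) = \frac{5 i e^{- \frac{9 \omega}{5}}}{6}
  F(ω) = -2πi·ΣRes = \frac{5 \pi e^{- \frac{9 \omega}{5}}}{3}

Case ω < 0 (upper half-plane, counterclockwise contour ⇒ F(ω) = +2πi·ΣRes):
  Res_{z = \frac{9 i}{5}} g(z) = - \frac{5 i e^{\frac{9 \omega}{5}}}{6}
  F(ω) = 2πi·ΣRes = \frac{5 \pi e^{\frac{9 \omega}{5}}}{3}

Both cases combine into a single formula in |ω|:

F(ω) = \frac{5 \pi e^{- \frac{9 \left|{\omega}\right|}{5}}}{3}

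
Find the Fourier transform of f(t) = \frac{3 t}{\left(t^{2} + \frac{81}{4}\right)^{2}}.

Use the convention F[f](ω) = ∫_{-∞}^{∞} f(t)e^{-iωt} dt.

F(ω) = - \frac{i \pi \omega e^{- \frac{9 \left|{\omega}\right|}{2}}}{3}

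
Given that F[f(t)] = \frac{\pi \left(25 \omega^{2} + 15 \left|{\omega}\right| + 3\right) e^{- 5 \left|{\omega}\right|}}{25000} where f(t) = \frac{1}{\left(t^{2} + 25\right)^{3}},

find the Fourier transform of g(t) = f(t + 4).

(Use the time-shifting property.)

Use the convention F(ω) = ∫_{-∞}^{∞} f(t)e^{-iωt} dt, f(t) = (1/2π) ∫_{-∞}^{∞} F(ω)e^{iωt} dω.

F[g](ω) = \frac{\pi \left(25 \omega^{2} + 15 \left|{\omega}\right| + 3\right) e^{4 i \omega - 5 \left|{\omega}\right|}}{25000}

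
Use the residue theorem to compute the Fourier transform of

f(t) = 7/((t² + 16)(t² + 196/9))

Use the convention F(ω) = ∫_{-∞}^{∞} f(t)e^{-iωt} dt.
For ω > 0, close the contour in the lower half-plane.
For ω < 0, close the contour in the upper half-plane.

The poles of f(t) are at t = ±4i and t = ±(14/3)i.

Let g(z) = f(z)e^{-iωz}; for large |z| the factor e^{-iωz} decays in the lower half-plane when ω > 0 and in the upper half-plane when ω < 0.

Case ω > 0 (lower half-plane, clockwise contour ⇒ F(ω) = -2πi·ΣRes):
  Res_{z = - 4 i} g(z) = \frac{63 i e^{- 4 \omega}}{416}
  Res_{z = - \frac{14 i}{3}} g(z) = - \frac{27 i e^{- \frac{14 \omega}{3}}}{208}
  F(ω) = -2πi·ΣRes = \frac{63 \pi e^{- 4 \omega}}{208} - \frac{27 \pi e^{- \frac{14 \omega}{3}}}{104}

Case ω < 0 (upper half-plane, counterclockwise contour ⇒ F(ω) = +2πi·ΣRes):
  Res_{z = 4 i} g(z) = - \frac{63 i e^{4 \omega}}{416}
  Res_{z = \frac{14 i}{3}} g(z) = \frac{27 i e^{\frac{14 \omega}{3}}}{208}
  F(ω) = 2πi·ΣRes = \frac{9 \pi \left(- 6 e^{\frac{14 \omega}{3}} + 7 e^{4 \omega}\right)}{208}

Both cases combine into a single formula in |ω|:

F(ω) = \frac{63 \pi e^{- 4 \left|{\omega}\right|}}{208} - \frac{27 \pi e^{- \frac{14 \left|{\omega}\right|}{3}}}{104}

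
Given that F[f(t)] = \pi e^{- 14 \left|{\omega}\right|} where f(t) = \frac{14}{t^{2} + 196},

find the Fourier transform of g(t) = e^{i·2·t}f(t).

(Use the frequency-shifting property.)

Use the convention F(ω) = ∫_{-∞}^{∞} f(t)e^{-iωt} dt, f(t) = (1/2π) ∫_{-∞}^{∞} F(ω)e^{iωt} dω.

F[g](ω) = \pi e^{- 14 \left|{\omega - 2}\right|}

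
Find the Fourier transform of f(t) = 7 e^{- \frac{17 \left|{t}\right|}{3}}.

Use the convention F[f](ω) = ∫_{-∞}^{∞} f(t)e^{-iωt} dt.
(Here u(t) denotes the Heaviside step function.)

F(ω) = \frac{714}{9 \omega^{2} + 289}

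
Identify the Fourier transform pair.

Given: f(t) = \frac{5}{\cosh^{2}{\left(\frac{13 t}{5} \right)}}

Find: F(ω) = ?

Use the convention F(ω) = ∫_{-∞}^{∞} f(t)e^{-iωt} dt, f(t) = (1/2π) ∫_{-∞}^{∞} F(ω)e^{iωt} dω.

F(ω) = \frac{125 \pi \omega}{169 \sinh{\left(\frac{5 \pi \omega}{26} \right)}}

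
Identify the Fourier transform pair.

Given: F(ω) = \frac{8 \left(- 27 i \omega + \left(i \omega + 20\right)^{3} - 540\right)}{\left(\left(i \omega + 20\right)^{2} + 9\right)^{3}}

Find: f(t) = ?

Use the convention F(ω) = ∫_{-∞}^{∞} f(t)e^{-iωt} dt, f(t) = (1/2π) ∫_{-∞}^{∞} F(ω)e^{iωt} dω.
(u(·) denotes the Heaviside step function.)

f(t) = 4 t^{2} e^{- 20 t} \cos{\left(3 t \right)} u\left(t\right)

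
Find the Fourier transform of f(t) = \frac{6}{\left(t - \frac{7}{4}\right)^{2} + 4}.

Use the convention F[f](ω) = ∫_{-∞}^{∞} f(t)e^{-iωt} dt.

F(ω) = 3 \pi e^{- \frac{7 i \omega}{4} - 2 \left|{\omega}\right|}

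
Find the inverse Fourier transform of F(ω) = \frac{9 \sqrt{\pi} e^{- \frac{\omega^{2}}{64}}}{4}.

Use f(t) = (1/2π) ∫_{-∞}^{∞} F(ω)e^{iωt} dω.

f(t) = 9 e^{- 16 t^{2}}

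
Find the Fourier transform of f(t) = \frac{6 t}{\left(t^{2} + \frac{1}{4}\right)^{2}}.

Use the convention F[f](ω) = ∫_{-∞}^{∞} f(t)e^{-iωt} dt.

F(ω) = - 6 i \pi \omega e^{- \frac{\left|{\omega}\right|}{2}}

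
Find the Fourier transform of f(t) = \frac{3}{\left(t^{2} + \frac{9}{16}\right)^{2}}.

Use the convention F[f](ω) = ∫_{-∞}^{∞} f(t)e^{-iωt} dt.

F(ω) = \frac{8 \pi \left(3 \left|{\omega}\right| + 4\right) e^{- \frac{3 \left|{\omega}\right|}{4}}}{9}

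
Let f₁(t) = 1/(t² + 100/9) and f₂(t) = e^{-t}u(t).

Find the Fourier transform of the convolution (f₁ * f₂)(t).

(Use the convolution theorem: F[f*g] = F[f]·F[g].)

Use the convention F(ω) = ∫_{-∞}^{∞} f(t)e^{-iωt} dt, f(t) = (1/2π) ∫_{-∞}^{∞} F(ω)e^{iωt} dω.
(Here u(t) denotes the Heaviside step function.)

F[f₁*f₂](ω) = \frac{3 \pi e^{- \frac{10 \left|{\omega}\right|}{3}}}{10 \left(i \omega + 1\right)}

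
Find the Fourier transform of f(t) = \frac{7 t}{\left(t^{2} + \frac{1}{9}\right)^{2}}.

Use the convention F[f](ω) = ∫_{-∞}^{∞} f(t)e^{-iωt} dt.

F(ω) = - \frac{21 i \pi \omega e^{- \frac{\left|{\omega}\right|}{3}}}{2}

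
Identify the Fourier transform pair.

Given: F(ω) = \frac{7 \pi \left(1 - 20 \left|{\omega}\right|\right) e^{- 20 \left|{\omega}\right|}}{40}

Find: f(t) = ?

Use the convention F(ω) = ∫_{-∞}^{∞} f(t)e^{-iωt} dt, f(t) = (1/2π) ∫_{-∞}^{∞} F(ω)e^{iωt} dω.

f(t) = \frac{7 t^{2}}{\left(t^{2} + 400\right)^{2}}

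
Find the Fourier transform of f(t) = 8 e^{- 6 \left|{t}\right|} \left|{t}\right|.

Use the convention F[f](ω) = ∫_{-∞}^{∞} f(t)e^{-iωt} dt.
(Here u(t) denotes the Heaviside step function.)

F(ω) = \frac{16 \left(36 - \omega^{2}\right)}{\left(\omega^{2} + 36\right)^{2}}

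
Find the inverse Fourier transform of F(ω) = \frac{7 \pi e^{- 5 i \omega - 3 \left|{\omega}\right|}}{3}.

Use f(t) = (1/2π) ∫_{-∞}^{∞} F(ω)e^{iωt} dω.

f(t) = \frac{7}{\left(t - 5\right)^{2} + 9}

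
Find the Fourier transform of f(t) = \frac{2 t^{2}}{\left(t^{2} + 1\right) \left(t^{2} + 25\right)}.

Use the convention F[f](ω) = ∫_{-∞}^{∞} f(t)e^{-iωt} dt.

F(ω) = \frac{\pi \left(5 - e^{4 \left|{\omega}\right|}\right) e^{- 5 \left|{\omega}\right|}}{12}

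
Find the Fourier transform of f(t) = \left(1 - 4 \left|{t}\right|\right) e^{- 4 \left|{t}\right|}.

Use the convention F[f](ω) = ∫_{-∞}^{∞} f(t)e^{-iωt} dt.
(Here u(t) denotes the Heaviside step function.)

F(ω) = \frac{16 \omega^{2}}{\left(\omega^{2} + 16\right)^{2}}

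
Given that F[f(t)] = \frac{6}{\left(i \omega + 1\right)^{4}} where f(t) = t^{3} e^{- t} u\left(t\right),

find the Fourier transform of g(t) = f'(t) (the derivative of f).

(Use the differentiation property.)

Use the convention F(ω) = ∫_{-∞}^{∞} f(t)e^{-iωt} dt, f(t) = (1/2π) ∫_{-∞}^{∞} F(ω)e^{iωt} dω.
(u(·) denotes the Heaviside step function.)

F[g](ω) = \frac{6 i \omega}{\left(i \omega + 1\right)^{4}}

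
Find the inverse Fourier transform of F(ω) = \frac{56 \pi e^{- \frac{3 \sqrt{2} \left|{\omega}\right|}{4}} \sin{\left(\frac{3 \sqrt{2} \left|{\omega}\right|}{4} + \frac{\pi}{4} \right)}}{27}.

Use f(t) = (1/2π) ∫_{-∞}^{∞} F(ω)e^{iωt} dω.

f(t) = \frac{7}{t^{4} + \frac{81}{16}}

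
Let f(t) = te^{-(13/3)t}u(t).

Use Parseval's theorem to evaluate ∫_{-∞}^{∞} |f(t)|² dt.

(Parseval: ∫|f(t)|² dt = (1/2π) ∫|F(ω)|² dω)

∫|f(t)|² dt = \frac{27}{8788}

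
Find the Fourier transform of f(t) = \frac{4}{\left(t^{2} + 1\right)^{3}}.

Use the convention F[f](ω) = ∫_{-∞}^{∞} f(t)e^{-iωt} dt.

F(ω) = \frac{\pi \left(\omega^{2} + 3 \left|{\omega}\right| + 3\right) e^{- \left|{\omega}\right|}}{2}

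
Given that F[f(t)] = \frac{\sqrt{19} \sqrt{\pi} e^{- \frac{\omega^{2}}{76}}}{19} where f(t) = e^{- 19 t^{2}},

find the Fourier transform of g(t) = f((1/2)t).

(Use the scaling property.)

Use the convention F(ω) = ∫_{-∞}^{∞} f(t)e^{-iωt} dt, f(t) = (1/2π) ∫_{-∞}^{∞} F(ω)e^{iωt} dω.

F[g](ω) = \frac{2 \sqrt{19} \sqrt{\pi} e^{- \frac{\omega^{2}}{19}}}{19}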